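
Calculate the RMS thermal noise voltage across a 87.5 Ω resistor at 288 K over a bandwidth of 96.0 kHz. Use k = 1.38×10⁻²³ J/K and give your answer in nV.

365 nV

V_n = √(4kTRB)
4kTRB = 4 × 1.38×10⁻²³ × 288 × 8.75×10¹ × 9.60×10⁴ = 1.34×10⁻¹³ V²
V_n = √(1.34×10⁻¹³) = 3.65×10⁻⁷ V = 365 nV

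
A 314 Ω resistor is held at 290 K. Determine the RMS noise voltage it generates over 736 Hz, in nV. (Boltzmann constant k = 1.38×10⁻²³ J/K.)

60.8 nV

V_n = √(4kTRB)
4kTRB = 4 × 1.38×10⁻²³ × 290 × 3.14×10² × 7.36×10² = 3.70×10⁻¹⁵ V²
V_n = √(3.70×10⁻¹⁵) = 6.08×10⁻⁸ V = 60.8 nV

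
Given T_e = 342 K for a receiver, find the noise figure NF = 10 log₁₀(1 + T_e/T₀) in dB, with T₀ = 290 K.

F = 1 + T_e/T₀ = 1 + 342/290 = 2.17931
NF = 10 log₁₀(2.17931) = 3.38 dB

3.38 dB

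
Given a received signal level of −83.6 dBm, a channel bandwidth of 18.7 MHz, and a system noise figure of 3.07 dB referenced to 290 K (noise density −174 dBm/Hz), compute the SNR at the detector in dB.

14.6 dB

Noise floor: N = −174 + 10 log₁₀(B) + NF
10 log₁₀(1.87×10⁷) = 72.72 dB
N = −174 + 72.72 + 3.07 = −98.21 dBm
SNR = P_sig − N = −83.6 − (−98.21) = 14.61 dB → 14.6 dB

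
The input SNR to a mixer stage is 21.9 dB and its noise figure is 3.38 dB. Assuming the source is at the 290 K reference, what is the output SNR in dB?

By definition F = SNR_in/SNR_out, so in dB: SNR_out = SNR_in − NF
SNR_out = 21.9 − 3.38 = 18.52 dB

18.52 dB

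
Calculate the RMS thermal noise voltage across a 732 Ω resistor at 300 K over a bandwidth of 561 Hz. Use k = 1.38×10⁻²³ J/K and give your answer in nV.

V_n = √(4kTRB)
4kTRB = 4 × 1.38×10⁻²³ × 300 × 7.32×10² × 5.61×10² = 6.80×10⁻¹⁵ V²
V_n = √(6.80×10⁻¹⁵) = 8.25×10⁻⁸ V = 82.5 nV

82.5 nV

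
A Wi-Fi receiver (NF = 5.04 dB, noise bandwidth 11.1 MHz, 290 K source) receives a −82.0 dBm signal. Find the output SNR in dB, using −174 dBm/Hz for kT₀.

16.5 dB

Noise floor: N = −174 + 10 log₁₀(B) + NF
10 log₁₀(1.11×10⁷) = 70.45 dB
N = −174 + 70.45 + 5.04 = −98.51 dBm
SNR = P_sig − N = −82.0 − (−98.51) = 16.51 dB → 16.5 dB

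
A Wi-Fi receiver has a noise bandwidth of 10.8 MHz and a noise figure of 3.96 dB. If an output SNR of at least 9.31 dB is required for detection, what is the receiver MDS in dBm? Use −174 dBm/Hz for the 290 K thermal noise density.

Sensitivity = −174 + 10 log₁₀(B) + NF + SNR_min
= −174 + 70.33 + 3.96 + 9.31
= −90.40 dBm → −90.4 dBm

−90.4 dBm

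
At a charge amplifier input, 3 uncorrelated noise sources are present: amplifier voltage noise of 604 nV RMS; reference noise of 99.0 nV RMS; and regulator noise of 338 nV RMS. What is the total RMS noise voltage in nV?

699 nV

Uncorrelated sources add in power (mean-square): V_tot = √(ΣV_i²)
V_tot = √[(6.04×10⁻⁷)² + (9.90×10⁻⁸)² + (3.38×10⁻⁷)²] = 6.99×10⁻⁷ V = 699 nV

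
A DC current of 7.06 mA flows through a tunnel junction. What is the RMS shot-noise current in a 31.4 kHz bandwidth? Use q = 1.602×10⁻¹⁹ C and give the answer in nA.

I_n = √(2qI·B)
2qI·B = 2 × 1.602×10⁻¹⁹ × 7.06×10⁻³ × 3.14×10⁴ = 7.10×10⁻¹⁷ A²
I_n = √(7.10×10⁻¹⁷) = 8.43×10⁻⁹ A = 8.43 nA

8.43 nA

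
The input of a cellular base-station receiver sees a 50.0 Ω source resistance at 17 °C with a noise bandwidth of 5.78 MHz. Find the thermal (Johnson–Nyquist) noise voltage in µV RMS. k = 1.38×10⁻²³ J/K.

2.15 µV

T = 17 °C + 273.15 = 290.15 K
V_n = √(4kTRB)
4kTRB = 4 × 1.38×10⁻²³ × 290.15 × 5.00×10¹ × 5.78×10⁶ = 4.63×10⁻¹² V²
V_n = √(4.63×10⁻¹²) = 2.15×10⁻⁶ V = 2.15 µV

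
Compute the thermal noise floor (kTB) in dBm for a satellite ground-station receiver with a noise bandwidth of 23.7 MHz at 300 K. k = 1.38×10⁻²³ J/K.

−100.1 dBm

P_n = kTB = 1.38×10⁻²³ × 300 × 2.37×10⁷ = 9.81×10⁻¹⁴ W
In dBm: 10 log₁₀(9.81×10⁻¹⁴ / 10⁻³) = −100.1 dBm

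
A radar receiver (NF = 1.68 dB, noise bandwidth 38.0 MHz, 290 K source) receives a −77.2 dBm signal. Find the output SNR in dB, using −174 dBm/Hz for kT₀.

19.3 dB

Noise floor: N = −174 + 10 log₁₀(B) + NF
10 log₁₀(3.80×10⁷) = 75.8 dB
N = −174 + 75.8 + 1.68 = −96.52 dBm
SNR = P_sig − N = −77.2 − (−96.52) = 19.32 dB → 19.3 dB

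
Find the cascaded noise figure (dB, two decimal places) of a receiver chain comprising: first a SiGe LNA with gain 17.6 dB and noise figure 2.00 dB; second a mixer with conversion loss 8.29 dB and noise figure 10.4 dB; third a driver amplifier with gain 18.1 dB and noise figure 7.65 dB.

3.66 dB

Convert to linear (a loss of L dB is a gain of −L dB): F_i = 10^(NF_i/10), G_i = 10^(G_i,dB/10)
  Stage 1: F_1 = 10^(2.00/10) = 1.585, G_1 = 10^(17.6/10) = 57.54
  Stage 2: F_2 = 10^(10.4/10) = 10.96, G_2 = 10^(−8.29/10) = 0.1483
  Stage 3: F_3 = 10^(7.65/10) = 5.821, G_3 = 10^(18.1/10) = 64.57
Friis cascade:
  F = 1.585 + (10.96 − 1)/57.54 + (5.821 − 1)/8.531 = 2.323
NF = 10 log₁₀(2.323) = 3.66 dB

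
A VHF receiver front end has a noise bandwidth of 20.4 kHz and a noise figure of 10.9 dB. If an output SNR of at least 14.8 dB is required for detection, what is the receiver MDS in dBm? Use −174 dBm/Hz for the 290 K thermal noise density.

−105.2 dBm

Sensitivity = −174 + 10 log₁₀(B) + NF + SNR_min
= −174 + 43.1 + 10.9 + 14.8
= −105.2 dBm → −105.2 dBm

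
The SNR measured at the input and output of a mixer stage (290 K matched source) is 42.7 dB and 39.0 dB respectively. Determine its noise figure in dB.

3.7 dB

NF (dB) = SNR_in(dB) − SNR_out(dB) when the source is at T₀
NF = 42.7 − 39.0 = 3.7 dB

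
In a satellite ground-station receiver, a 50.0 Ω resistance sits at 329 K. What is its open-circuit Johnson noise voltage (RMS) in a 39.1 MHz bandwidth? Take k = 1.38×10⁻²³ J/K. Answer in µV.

V_n = √(4kTRB)
4kTRB = 4 × 1.38×10⁻²³ × 329 × 5.00×10¹ × 3.91×10⁷ = 3.55×10⁻¹¹ V²
V_n = √(3.55×10⁻¹¹) = 5.96×10⁻⁶ V = 5.96 µV

5.96 µV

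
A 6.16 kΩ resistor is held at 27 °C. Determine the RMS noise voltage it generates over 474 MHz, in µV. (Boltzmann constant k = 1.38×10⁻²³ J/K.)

220 µV

T = 27 °C + 273.15 = 300.15 K
V_n = √(4kTRB)
4kTRB = 4 × 1.38×10⁻²³ × 300.15 × 6.16×10³ × 4.74×10⁸ = 4.84×10⁻⁸ V²
V_n = √(4.84×10⁻⁸) = 2.20×10⁻⁴ V = 220 µV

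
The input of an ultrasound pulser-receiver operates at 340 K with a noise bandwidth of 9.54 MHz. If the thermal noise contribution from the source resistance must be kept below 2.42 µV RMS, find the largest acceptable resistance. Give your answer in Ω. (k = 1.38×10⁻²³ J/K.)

32.7 Ω

Johnson–Nyquist: V_n = √(4kTRB) ⇒ R = V_n² / (4kTB)
4kTB = 4 × 1.38×10⁻²³ × 340 × 9.54×10⁶ = 1.79×10⁻¹³
R = (2.42×10⁻⁶)² / 1.79×10⁻¹³ = 3.27×10¹ Ω = 32.7 Ω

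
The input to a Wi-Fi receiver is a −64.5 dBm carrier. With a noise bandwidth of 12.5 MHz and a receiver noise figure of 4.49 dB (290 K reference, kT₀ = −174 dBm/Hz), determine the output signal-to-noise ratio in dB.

34.0 dB

Noise floor: N = −174 + 10 log₁₀(B) + NF
10 log₁₀(1.25×10⁷) = 70.97 dB
N = −174 + 70.97 + 4.49 = −98.54 dBm
SNR = P_sig − N = −64.5 − (−98.54) = 34.04 dB → 34.0 dB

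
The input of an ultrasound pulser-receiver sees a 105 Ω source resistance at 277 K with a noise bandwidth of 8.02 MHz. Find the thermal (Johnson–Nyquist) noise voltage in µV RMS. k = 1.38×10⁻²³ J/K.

3.59 µV

V_n = √(4kTRB)
4kTRB = 4 × 1.38×10⁻²³ × 277 × 1.05×10² × 8.02×10⁶ = 1.29×10⁻¹¹ V²
V_n = √(1.29×10⁻¹¹) = 3.59×10⁻⁶ V = 3.59 µV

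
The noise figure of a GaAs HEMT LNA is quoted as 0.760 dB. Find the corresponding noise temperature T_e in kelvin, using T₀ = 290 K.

F = 10^(0.760/10) = 1.19124
T_e = (F − 1)·T₀ = (1.19124 − 1) × 290 = 55.5 K

55.5 K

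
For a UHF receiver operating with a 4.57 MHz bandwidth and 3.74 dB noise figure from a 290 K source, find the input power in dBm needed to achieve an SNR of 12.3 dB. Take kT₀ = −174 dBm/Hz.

Sensitivity = −174 + 10 log₁₀(B) + NF + SNR_min
= −174 + 66.6 + 3.74 + 12.3
= −91.36 dBm → −91.4 dBm

−91.4 dBm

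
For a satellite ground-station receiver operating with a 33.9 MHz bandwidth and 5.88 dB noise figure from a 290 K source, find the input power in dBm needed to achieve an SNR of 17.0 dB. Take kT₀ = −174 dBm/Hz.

Sensitivity = −174 + 10 log₁₀(B) + NF + SNR_min
= −174 + 75.3 + 5.88 + 17.0
= −75.82 dBm → −75.8 dBm

−75.8 dBm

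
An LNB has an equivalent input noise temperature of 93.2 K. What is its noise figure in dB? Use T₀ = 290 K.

1.21 dB

F = 1 + T_e/T₀ = 1 + 93.2/290 = 1.32138
NF = 10 log₁₀(1.32138) = 1.21 dB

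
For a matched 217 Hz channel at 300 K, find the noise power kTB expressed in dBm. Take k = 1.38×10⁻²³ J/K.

−150.5 dBm

P_n = kTB = 1.38×10⁻²³ × 300 × 2.17×10² = 8.98×10⁻¹⁹ W
In dBm: 10 log₁₀(8.98×10⁻¹⁹ / 10⁻³) = −150.5 dBm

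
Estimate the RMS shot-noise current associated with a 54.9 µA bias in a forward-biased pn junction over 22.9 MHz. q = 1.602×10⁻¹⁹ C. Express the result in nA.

I_n = √(2qI·B)
2qI·B = 2 × 1.602×10⁻¹⁹ × 5.49×10⁻⁵ × 2.29×10⁷ = 4.03×10⁻¹⁶ A²
I_n = √(4.03×10⁻¹⁶) = 2.01×10⁻⁸ A = 20.1 nA

20.1 nA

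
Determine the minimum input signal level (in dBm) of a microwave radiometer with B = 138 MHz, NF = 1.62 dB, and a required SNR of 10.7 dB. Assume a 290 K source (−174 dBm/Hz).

Sensitivity = −174 + 10 log₁₀(B) + NF + SNR_min
= −174 + 81.4 + 1.62 + 10.7
= −80.28 dBm → −80.3 dBm

−80.3 dBm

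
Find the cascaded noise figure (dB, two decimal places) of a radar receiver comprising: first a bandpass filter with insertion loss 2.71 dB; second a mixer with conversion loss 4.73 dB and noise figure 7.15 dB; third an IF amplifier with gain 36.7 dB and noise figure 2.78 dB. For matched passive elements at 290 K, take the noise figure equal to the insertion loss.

11.66 dB

Convert to linear (a loss of L dB is a gain of −L dB): F_i = 10^(NF_i/10), G_i = 10^(G_i,dB/10)
  Stage 1: F_1 = 10^(2.71/10) = 1.866, G_1 = 10^(−2.71/10) = 0.5358
  Stage 2: F_2 = 10^(7.15/10) = 5.188, G_2 = 10^(−4.73/10) = 0.3365
  Stage 3: F_3 = 10^(2.78/10) = 1.897, G_3 = 10^(36.7/10) = 4677
Friis cascade:
  F = 1.866 + (5.188 − 1)/0.5358 + (1.897 − 1)/0.1803 = 14.66
NF = 10 log₁₀(14.66) = 11.66 dB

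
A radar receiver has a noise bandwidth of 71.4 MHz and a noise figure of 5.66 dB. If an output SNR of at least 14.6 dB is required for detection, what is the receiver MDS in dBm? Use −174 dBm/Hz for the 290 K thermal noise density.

Sensitivity = −174 + 10 log₁₀(B) + NF + SNR_min
= −174 + 78.54 + 5.66 + 14.6
= −75.20 dBm → −75.2 dBm

−75.2 dBm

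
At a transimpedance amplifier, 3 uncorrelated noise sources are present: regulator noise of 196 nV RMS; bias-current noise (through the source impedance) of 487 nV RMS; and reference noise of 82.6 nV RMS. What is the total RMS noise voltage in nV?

531 nV

Uncorrelated sources add in power (mean-square): V_tot = √(ΣV_i²)
V_tot = √[(1.96×10⁻⁷)² + (4.87×10⁻⁷)² + (8.26×10⁻⁸)²] = 5.31×10⁻⁷ V = 531 nV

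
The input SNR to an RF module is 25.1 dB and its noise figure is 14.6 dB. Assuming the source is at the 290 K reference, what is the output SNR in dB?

By definition F = SNR_in/SNR_out, so in dB: SNR_out = SNR_in − NF
SNR_out = 25.1 − 14.6 = 10.5 dB

10.5 dB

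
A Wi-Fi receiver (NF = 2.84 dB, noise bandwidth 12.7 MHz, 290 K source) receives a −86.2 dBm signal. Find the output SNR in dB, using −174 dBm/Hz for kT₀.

Noise floor: N = −174 + 10 log₁₀(B) + NF
10 log₁₀(1.27×10⁷) = 71.04 dB
N = −174 + 71.04 + 2.84 = −100.12 dBm
SNR = P_sig − N = −86.2 − (−100.12) = 13.92 dB → 13.9 dB

13.9 dB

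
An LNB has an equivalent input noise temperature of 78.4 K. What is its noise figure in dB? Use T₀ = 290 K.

F = 1 + T_e/T₀ = 1 + 78.4/290 = 1.27034
NF = 10 log₁₀(1.27034) = 1.04 dB

1.04 dB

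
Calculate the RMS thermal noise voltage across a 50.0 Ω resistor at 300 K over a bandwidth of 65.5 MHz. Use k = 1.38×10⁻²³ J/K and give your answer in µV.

7.36 µV

V_n = √(4kTRB)
4kTRB = 4 × 1.38×10⁻²³ × 300 × 5.00×10¹ × 6.55×10⁷ = 5.42×10⁻¹¹ V²
V_n = √(5.42×10⁻¹¹) = 7.36×10⁻⁶ V = 7.36 µV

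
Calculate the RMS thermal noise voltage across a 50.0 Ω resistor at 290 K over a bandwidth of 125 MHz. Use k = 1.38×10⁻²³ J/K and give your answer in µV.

10.0 µV

V_n = √(4kTRB)
4kTRB = 4 × 1.38×10⁻²³ × 290 × 5.00×10¹ × 1.25×10⁸ = 1.00×10⁻¹⁰ V²
V_n = √(1.00×10⁻¹⁰) = 1.00×10⁻⁵ V = 10.0 µV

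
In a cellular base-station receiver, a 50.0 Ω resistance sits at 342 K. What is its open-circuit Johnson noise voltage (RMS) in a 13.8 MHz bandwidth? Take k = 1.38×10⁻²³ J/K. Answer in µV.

3.61 µV

V_n = √(4kTRB)
4kTRB = 4 × 1.38×10⁻²³ × 342 × 5.00×10¹ × 1.38×10⁷ = 1.30×10⁻¹¹ V²
V_n = √(1.30×10⁻¹¹) = 3.61×10⁻⁶ V = 3.61 µV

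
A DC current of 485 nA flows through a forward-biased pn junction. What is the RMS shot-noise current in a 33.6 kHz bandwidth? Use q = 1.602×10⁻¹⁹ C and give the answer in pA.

I_n = √(2qI·B)
2qI·B = 2 × 1.602×10⁻¹⁹ × 4.85×10⁻⁷ × 3.36×10⁴ = 5.22×10⁻²¹ A²
I_n = √(5.22×10⁻²¹) = 7.23×10⁻¹¹ A = 72.3 pA

72.3 pA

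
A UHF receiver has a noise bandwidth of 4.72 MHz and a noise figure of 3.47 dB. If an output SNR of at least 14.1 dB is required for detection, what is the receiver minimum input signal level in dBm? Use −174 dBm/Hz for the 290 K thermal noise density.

Sensitivity = −174 + 10 log₁₀(B) + NF + SNR_min
= −174 + 66.74 + 3.47 + 14.1
= −89.69 dBm → −89.7 dBm

−89.7 dBm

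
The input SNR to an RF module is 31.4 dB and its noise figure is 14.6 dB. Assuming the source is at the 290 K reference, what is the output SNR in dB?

16.8 dB

By definition F = SNR_in/SNR_out, so in dB: SNR_out = SNR_in − NF
SNR_out = 31.4 − 14.6 = 16.8 dB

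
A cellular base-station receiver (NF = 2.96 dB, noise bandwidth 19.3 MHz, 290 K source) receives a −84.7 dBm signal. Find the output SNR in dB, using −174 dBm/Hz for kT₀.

13.5 dB

Noise floor: N = −174 + 10 log₁₀(B) + NF
10 log₁₀(1.93×10⁷) = 72.86 dB
N = −174 + 72.86 + 2.96 = −98.18 dBm
SNR = P_sig − N = −84.7 − (−98.18) = 13.48 dB → 13.5 dB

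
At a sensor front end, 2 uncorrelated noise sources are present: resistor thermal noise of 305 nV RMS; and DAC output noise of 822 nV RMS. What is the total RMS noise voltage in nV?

877 nV

Uncorrelated sources add in power (mean-square): V_tot = √(ΣV_i²)
V_tot = √[(3.05×10⁻⁷)² + (8.22×10⁻⁷)²] = 8.77×10⁻⁷ V = 877 nV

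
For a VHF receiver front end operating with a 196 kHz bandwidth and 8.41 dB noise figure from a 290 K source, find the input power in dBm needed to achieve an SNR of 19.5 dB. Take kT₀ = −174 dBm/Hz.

−93.2 dBm

Sensitivity = −174 + 10 log₁₀(B) + NF + SNR_min
= −174 + 52.92 + 8.41 + 19.5
= −93.17 dBm → −93.2 dBm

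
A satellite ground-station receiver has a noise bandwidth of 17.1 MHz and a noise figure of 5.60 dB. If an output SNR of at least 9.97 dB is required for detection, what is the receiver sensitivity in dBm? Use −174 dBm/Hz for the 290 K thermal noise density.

−86.1 dBm

Sensitivity = −174 + 10 log₁₀(B) + NF + SNR_min
= −174 + 72.33 + 5.60 + 9.97
= −86.10 dBm → −86.1 dBm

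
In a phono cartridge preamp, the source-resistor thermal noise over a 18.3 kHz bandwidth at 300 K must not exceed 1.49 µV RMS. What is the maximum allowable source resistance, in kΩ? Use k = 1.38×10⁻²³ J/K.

Johnson–Nyquist: V_n = √(4kTRB) ⇒ R = V_n² / (4kTB)
4kTB = 4 × 1.38×10⁻²³ × 300 × 1.83×10⁴ = 3.03×10⁻¹⁶
R = (1.49×10⁻⁶)² / 3.03×10⁻¹⁶ = 7.33×10³ Ω = 7.33 kΩ

7.33 kΩ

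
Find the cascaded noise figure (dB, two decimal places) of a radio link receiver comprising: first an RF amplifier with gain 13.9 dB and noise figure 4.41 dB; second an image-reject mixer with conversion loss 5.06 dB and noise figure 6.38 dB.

Convert to linear (a loss of L dB is a gain of −L dB): F_i = 10^(NF_i/10), G_i = 10^(G_i,dB/10)
  Stage 1: F_1 = 10^(4.41/10) = 2.761, G_1 = 10^(13.9/10) = 24.55
  Stage 2: F_2 = 10^(6.38/10) = 4.345, G_2 = 10^(−5.06/10) = 0.3119
Friis cascade:
  F = 2.761 + (4.345 − 1)/24.55 = 2.897
NF = 10 log₁₀(2.897) = 4.62 dB

4.62 dB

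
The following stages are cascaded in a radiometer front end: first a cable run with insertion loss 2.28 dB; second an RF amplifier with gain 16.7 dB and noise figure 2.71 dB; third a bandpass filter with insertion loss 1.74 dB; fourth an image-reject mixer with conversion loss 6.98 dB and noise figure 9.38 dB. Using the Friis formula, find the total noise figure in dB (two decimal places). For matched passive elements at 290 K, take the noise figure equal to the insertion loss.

5.55 dB

Convert to linear (a loss of L dB is a gain of −L dB): F_i = 10^(NF_i/10), G_i = 10^(G_i,dB/10)
  Stage 1: F_1 = 10^(2.28/10) = 1.690, G_1 = 10^(−2.28/10) = 0.5916
  Stage 2: F_2 = 10^(2.71/10) = 1.866, G_2 = 10^(16.7/10) = 46.77
  Stage 3: F_3 = 10^(1.74/10) = 1.493, G_3 = 10^(−1.74/10) = 0.6699
  Stage 4: F_4 = 10^(9.38/10) = 8.670, G_4 = 10^(−6.98/10) = 0.2004
Friis cascade:
  F = 1.690 + (1.866 − 1)/0.5916 + (1.493 − 1)/27.67 + (8.670 − 1)/18.54 = 3.587
NF = 10 log₁₀(3.587) = 5.55 dB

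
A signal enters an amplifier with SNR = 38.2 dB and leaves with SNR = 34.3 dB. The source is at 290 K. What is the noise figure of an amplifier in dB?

NF (dB) = SNR_in(dB) − SNR_out(dB) when the source is at T₀
NF = 38.2 − 34.3 = 3.9 dB

3.9 dB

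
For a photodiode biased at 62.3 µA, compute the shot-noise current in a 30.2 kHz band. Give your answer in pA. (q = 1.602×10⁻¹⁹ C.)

I_n = √(2qI·B)
2qI·B = 2 × 1.602×10⁻¹⁹ × 6.23×10⁻⁵ × 3.02×10⁴ = 6.03×10⁻¹⁹ A²
I_n = √(6.03×10⁻¹⁹) = 7.76×10⁻¹⁰ A = 776 pA

776 pA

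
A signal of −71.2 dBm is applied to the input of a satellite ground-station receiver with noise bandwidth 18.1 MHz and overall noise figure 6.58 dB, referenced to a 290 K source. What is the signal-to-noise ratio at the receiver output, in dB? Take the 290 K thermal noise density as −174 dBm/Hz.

Noise floor: N = −174 + 10 log₁₀(B) + NF
10 log₁₀(1.81×10⁷) = 72.58 dB
N = −174 + 72.58 + 6.58 = −94.84 dBm
SNR = P_sig − N = −71.2 − (−94.84) = 23.64 dB → 23.6 dB

23.6 dB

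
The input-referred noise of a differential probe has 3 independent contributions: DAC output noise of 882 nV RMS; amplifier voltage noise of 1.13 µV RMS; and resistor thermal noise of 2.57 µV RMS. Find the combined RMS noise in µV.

2.94 µV

Uncorrelated sources add in power (mean-square): V_tot = √(ΣV_i²)
V_tot = √[(8.82×10⁻⁷)² + (1.13×10⁻⁶)² + (2.57×10⁻⁶)²] = 2.94×10⁻⁶ V = 2.94 µV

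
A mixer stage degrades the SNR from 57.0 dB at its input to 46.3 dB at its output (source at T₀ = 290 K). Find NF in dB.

10.7 dB

NF (dB) = SNR_in(dB) − SNR_out(dB) when the source is at T₀
NF = 57.0 − 46.3 = 10.7 dB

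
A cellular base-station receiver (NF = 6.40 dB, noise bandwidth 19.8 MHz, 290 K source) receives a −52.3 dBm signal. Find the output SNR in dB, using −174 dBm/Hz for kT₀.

42.3 dB

Noise floor: N = −174 + 10 log₁₀(B) + NF
10 log₁₀(1.98×10⁷) = 72.97 dB
N = −174 + 72.97 + 6.40 = −94.63 dBm
SNR = P_sig − N = −52.3 − (−94.63) = 42.33 dB → 42.3 dB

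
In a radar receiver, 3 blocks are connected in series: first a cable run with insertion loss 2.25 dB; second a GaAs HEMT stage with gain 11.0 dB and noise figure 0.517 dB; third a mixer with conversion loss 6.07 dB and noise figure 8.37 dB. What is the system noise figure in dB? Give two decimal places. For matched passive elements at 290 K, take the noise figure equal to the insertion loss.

4.27 dB

Convert to linear (a loss of L dB is a gain of −L dB): F_i = 10^(NF_i/10), G_i = 10^(G_i,dB/10)
  Stage 1: F_1 = 10^(2.25/10) = 1.679, G_1 = 10^(−2.25/10) = 0.5957
  Stage 2: F_2 = 10^(0.517/10) = 1.126, G_2 = 10^(11.0/10) = 12.59
  Stage 3: F_3 = 10^(8.37/10) = 6.871, G_3 = 10^(−6.07/10) = 0.2472
Friis cascade:
  F = 1.679 + (1.126 − 1)/0.5957 + (6.871 − 1)/7.499 = 2.674
NF = 10 log₁₀(2.674) = 4.27 dB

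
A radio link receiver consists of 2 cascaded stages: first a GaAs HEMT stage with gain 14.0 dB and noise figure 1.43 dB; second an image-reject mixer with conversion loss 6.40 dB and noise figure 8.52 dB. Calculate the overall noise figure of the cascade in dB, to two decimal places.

2.13 dB

Convert to linear (a loss of L dB is a gain of −L dB): F_i = 10^(NF_i/10), G_i = 10^(G_i,dB/10)
  Stage 1: F_1 = 10^(1.43/10) = 1.390, G_1 = 10^(14.0/10) = 25.12
  Stage 2: F_2 = 10^(8.52/10) = 7.112, G_2 = 10^(−6.40/10) = 0.2291
Friis cascade:
  F = 1.390 + (7.112 − 1)/25.12 = 1.633
NF = 10 log₁₀(1.633) = 2.13 dB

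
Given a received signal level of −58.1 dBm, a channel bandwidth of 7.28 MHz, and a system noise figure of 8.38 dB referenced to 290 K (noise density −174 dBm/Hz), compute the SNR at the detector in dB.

38.9 dB

Noise floor: N = −174 + 10 log₁₀(B) + NF
10 log₁₀(7.28×10⁶) = 68.62 dB
N = −174 + 68.62 + 8.38 = −97.00 dBm
SNR = P_sig − N = −58.1 − (−97.00) = 38.90 dB → 38.9 dB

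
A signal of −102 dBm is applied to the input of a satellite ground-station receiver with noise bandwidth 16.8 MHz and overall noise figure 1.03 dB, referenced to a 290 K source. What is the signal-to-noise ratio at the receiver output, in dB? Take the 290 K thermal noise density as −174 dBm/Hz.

Noise floor: N = −174 + 10 log₁₀(B) + NF
10 log₁₀(1.68×10⁷) = 72.25 dB
N = −174 + 72.25 + 1.03 = −100.72 dBm
SNR = P_sig − N = −102 − (−100.72) = −1.28 dB → −1.3 dB

−1.3 dB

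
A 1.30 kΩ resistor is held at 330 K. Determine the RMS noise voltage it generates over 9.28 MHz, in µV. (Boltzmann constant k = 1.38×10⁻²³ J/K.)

V_n = √(4kTRB)
4kTRB = 4 × 1.38×10⁻²³ × 330 × 1.30×10³ × 9.28×10⁶ = 2.20×10⁻¹⁰ V²
V_n = √(2.20×10⁻¹⁰) = 1.48×10⁻⁵ V = 14.8 µV

14.8 µV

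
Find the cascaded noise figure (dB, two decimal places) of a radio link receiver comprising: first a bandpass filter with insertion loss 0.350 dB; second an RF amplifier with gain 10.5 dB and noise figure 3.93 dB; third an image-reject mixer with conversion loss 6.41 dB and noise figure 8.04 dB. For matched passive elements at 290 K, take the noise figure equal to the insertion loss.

5.05 dB

Convert to linear (a loss of L dB is a gain of −L dB): F_i = 10^(NF_i/10), G_i = 10^(G_i,dB/10)
  Stage 1: F_1 = 10^(0.350/10) = 1.084, G_1 = 10^(−0.350/10) = 0.9226
  Stage 2: F_2 = 10^(3.93/10) = 2.472, G_2 = 10^(10.5/10) = 11.22
  Stage 3: F_3 = 10^(8.04/10) = 6.368, G_3 = 10^(−6.41/10) = 0.2286
Friis cascade:
  F = 1.084 + (2.472 − 1)/0.9226 + (6.368 − 1)/10.35 = 3.198
NF = 10 log₁₀(3.198) = 5.05 dB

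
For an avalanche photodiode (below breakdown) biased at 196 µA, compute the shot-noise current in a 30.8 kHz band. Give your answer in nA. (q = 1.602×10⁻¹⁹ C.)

I_n = √(2qI·B)
2qI·B = 2 × 1.602×10⁻¹⁹ × 1.96×10⁻⁴ × 3.08×10⁴ = 1.93×10⁻¹⁸ A²
I_n = √(1.93×10⁻¹⁸) = 1.39×10⁻⁹ A = 1.39 nA

1.39 nA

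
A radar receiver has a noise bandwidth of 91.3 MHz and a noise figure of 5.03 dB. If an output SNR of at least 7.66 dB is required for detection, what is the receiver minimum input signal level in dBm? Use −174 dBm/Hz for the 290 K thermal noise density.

Sensitivity = −174 + 10 log₁₀(B) + NF + SNR_min
= −174 + 79.6 + 5.03 + 7.66
= −81.71 dBm → −81.7 dBm

−81.7 dBm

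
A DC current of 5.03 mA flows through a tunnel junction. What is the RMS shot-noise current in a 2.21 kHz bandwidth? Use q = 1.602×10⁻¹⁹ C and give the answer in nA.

I_n = √(2qI·B)
2qI·B = 2 × 1.602×10⁻¹⁹ × 5.03×10⁻³ × 2.21×10³ = 3.56×10⁻¹⁸ A²
I_n = √(3.56×10⁻¹⁸) = 1.89×10⁻⁹ A = 1.89 nA

1.89 nA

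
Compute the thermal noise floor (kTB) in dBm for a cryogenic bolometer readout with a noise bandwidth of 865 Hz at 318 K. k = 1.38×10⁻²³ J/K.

P_n = kTB = 1.38×10⁻²³ × 318 × 8.65×10² = 3.80×10⁻¹⁸ W
In dBm: 10 log₁₀(3.80×10⁻¹⁸ / 10⁻³) = −144.2 dBm

−144.2 dBm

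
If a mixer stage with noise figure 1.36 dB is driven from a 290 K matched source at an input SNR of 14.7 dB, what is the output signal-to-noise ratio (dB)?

13.34 dB

By definition F = SNR_in/SNR_out, so in dB: SNR_out = SNR_in − NF
SNR_out = 14.7 − 1.36 = 13.34 dB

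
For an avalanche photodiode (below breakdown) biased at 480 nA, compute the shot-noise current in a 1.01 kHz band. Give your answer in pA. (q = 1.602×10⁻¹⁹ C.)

I_n = √(2qI·B)
2qI·B = 2 × 1.602×10⁻¹⁹ × 4.80×10⁻⁷ × 1.01×10³ = 1.55×10⁻²² A²
I_n = √(1.55×10⁻²²) = 1.25×10⁻¹¹ A = 12.5 pA

12.5 pA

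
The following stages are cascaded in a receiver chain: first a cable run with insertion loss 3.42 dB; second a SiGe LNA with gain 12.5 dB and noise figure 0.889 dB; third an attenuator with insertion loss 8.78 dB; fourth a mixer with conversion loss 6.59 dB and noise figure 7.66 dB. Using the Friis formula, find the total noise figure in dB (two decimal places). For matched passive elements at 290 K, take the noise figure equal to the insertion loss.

9.04 dB

Convert to linear (a loss of L dB is a gain of −L dB): F_i = 10^(NF_i/10), G_i = 10^(G_i,dB/10)
  Stage 1: F_1 = 10^(3.42/10) = 2.198, G_1 = 10^(−3.42/10) = 0.4550
  Stage 2: F_2 = 10^(0.889/10) = 1.227, G_2 = 10^(12.5/10) = 17.78
  Stage 3: F_3 = 10^(8.78/10) = 7.551, G_3 = 10^(−8.78/10) = 0.1324
  Stage 4: F_4 = 10^(7.66/10) = 5.834, G_4 = 10^(−6.59/10) = 0.2193
Friis cascade:
  F = 2.198 + (1.227 − 1)/0.4550 + (7.551 − 1)/8.091 + (5.834 − 1)/1.072 = 8.019
NF = 10 log₁₀(8.019) = 9.04 dB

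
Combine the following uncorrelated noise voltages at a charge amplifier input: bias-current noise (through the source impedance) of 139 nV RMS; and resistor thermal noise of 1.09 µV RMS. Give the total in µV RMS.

1.10 µV

Uncorrelated sources add in power (mean-square): V_tot = √(ΣV_i²)
V_tot = √[(1.39×10⁻⁷)² + (1.09×10⁻⁶)²] = 1.10×10⁻⁶ V = 1.10 µV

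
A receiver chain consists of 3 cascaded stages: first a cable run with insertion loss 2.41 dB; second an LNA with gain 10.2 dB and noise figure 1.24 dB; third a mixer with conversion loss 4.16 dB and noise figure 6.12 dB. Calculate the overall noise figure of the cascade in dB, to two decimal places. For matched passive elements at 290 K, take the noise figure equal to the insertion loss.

4.52 dB

Convert to linear (a loss of L dB is a gain of −L dB): F_i = 10^(NF_i/10), G_i = 10^(G_i,dB/10)
  Stage 1: F_1 = 10^(2.41/10) = 1.742, G_1 = 10^(−2.41/10) = 0.5741
  Stage 2: F_2 = 10^(1.24/10) = 1.330, G_2 = 10^(10.2/10) = 10.47
  Stage 3: F_3 = 10^(6.12/10) = 4.093, G_3 = 10^(−4.16/10) = 0.3837
Friis cascade:
  F = 1.742 + (1.330 − 1)/0.5741 + (4.093 − 1)/6.012 = 2.832
NF = 10 log₁₀(2.832) = 4.52 dB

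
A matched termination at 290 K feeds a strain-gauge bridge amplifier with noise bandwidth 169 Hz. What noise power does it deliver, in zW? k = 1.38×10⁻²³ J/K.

676 zW

P_n = kTB = 1.38×10⁻²³ × 290 × 1.69×10² = 6.76×10⁻¹⁹ W = 676 zW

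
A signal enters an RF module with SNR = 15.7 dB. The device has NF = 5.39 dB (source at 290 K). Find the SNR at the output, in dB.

10.31 dB

By definition F = SNR_in/SNR_out, so in dB: SNR_out = SNR_in − NF
SNR_out = 15.7 − 5.39 = 10.31 dB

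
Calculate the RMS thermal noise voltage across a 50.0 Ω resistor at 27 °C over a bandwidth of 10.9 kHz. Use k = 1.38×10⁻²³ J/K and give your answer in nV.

T = 27 °C + 273.15 = 300.15 K
V_n = √(4kTRB)
4kTRB = 4 × 1.38×10⁻²³ × 300.15 × 5.00×10¹ × 1.09×10⁴ = 9.03×10⁻¹⁵ V²
V_n = √(9.03×10⁻¹⁵) = 9.50×10⁻⁸ V = 95.0 nV

95.0 nV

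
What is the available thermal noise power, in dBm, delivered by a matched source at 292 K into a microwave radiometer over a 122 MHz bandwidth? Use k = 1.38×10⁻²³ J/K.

P_n = kTB = 1.38×10⁻²³ × 292 × 1.22×10⁸ = 4.92×10⁻¹³ W
In dBm: 10 log₁₀(4.92×10⁻¹³ / 10⁻³) = −93.1 dBm

−93.1 dBm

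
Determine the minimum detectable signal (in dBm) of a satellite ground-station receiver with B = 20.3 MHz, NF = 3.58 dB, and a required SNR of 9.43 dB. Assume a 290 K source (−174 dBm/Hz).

Sensitivity = −174 + 10 log₁₀(B) + NF + SNR_min
= −174 + 73.07 + 3.58 + 9.43
= −87.92 dBm → −87.9 dBm

−87.9 dBm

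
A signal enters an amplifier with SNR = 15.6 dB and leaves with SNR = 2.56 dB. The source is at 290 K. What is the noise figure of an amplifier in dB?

NF (dB) = SNR_in(dB) − SNR_out(dB) when the source is at T₀
NF = 15.6 − 2.56 = 13.04 dB

13.04 dB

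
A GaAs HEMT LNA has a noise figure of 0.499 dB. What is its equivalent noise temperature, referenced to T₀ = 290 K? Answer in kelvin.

35.3 K

F = 10^(0.499/10) = 1.12176
T_e = (F − 1)·T₀ = (1.12176 − 1) × 290 = 35.3 K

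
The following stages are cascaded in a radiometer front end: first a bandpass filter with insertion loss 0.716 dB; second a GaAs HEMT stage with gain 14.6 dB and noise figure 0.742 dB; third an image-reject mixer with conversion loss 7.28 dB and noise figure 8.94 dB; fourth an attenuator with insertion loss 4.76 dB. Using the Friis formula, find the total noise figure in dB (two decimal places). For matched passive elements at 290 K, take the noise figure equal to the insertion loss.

Convert to linear (a loss of L dB is a gain of −L dB): F_i = 10^(NF_i/10), G_i = 10^(G_i,dB/10)
  Stage 1: F_1 = 10^(0.716/10) = 1.179, G_1 = 10^(−0.716/10) = 0.8480
  Stage 2: F_2 = 10^(0.742/10) = 1.186, G_2 = 10^(14.6/10) = 28.84
  Stage 3: F_3 = 10^(8.94/10) = 7.834, G_3 = 10^(−7.28/10) = 0.1871
  Stage 4: F_4 = 10^(4.76/10) = 2.992, G_4 = 10^(−4.76/10) = 0.3342
Friis cascade:
  F = 1.179 + (1.186 − 1)/0.8480 + (7.834 − 1)/24.46 + (2.992 − 1)/4.575 = 2.114
NF = 10 log₁₀(2.114) = 3.25 dB

3.25 dB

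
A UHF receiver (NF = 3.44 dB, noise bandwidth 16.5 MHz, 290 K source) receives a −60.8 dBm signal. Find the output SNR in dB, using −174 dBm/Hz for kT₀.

37.6 dB

Noise floor: N = −174 + 10 log₁₀(B) + NF
10 log₁₀(1.65×10⁷) = 72.17 dB
N = −174 + 72.17 + 3.44 = −98.39 dBm
SNR = P_sig − N = −60.8 − (−98.39) = 37.59 dB → 37.6 dB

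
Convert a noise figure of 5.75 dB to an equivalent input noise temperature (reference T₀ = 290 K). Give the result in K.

800 K

F = 10^(5.75/10) = 3.75837
T_e = (F − 1)·T₀ = (3.75837 − 1) × 290 = 800 K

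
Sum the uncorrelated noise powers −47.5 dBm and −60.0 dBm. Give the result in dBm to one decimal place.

−47.3 dBm

Convert to linear, add, convert back:
P₁ = 1.78×10⁻⁸ W, P₂ = 1.00×10⁻⁹ W
P_tot = 1.88×10⁻⁸ W → 10 log₁₀(P_tot / 10⁻³) = −47.3 dBm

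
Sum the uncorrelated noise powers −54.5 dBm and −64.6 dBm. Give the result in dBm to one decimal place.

−54.1 dBm

Convert to linear, add, convert back:
P₁ = 3.55×10⁻⁹ W, P₂ = 3.47×10⁻¹⁰ W
P_tot = 3.89×10⁻⁹ W → 10 log₁₀(P_tot / 10⁻³) = −54.1 dBm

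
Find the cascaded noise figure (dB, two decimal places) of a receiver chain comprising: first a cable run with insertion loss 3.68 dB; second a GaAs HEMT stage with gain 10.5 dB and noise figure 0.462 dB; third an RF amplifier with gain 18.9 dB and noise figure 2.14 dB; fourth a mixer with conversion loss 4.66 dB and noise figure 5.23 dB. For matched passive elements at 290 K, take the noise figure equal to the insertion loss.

Convert to linear (a loss of L dB is a gain of −L dB): F_i = 10^(NF_i/10), G_i = 10^(G_i,dB/10)
  Stage 1: F_1 = 10^(3.68/10) = 2.333, G_1 = 10^(−3.68/10) = 0.4285
  Stage 2: F_2 = 10^(0.462/10) = 1.112, G_2 = 10^(10.5/10) = 11.22
  Stage 3: F_3 = 10^(2.14/10) = 1.637, G_3 = 10^(18.9/10) = 77.62
  Stage 4: F_4 = 10^(5.23/10) = 3.334, G_4 = 10^(−4.66/10) = 0.3420
Friis cascade:
  F = 2.333 + (1.112 − 1)/0.4285 + (1.637 − 1)/4.808 + (3.334 − 1)/373.3 = 2.734
NF = 10 log₁₀(2.734) = 4.37 dB

4.37 dB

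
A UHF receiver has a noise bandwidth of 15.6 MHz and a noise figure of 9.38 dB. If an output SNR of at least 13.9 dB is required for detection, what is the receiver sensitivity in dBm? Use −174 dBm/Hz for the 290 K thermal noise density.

−78.8 dBm

Sensitivity = −174 + 10 log₁₀(B) + NF + SNR_min
= −174 + 71.93 + 9.38 + 13.9
= −78.79 dBm → −78.8 dBm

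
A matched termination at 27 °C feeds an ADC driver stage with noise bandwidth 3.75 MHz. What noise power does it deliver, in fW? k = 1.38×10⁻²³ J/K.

15.5 fW

T = 27 °C + 273.15 = 300.15 K
P_n = kTB = 1.38×10⁻²³ × 300.15 × 3.75×10⁶ = 1.55×10⁻¹⁴ W = 15.5 fW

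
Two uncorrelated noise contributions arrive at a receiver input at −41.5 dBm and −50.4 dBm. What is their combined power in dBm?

−41.0 dBm

Convert to linear, add, convert back:
P₁ = 7.08×10⁻⁸ W, P₂ = 9.12×10⁻⁹ W
P_tot = 7.99×10⁻⁸ W → 10 log₁₀(P_tot / 10⁻³) = −41.0 dBm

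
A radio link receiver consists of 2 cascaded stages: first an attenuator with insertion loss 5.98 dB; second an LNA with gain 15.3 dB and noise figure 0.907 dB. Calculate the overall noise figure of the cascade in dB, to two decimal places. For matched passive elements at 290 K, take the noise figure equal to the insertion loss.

Convert to linear (a loss of L dB is a gain of −L dB): F_i = 10^(NF_i/10), G_i = 10^(G_i,dB/10)
  Stage 1: F_1 = 10^(5.98/10) = 3.963, G_1 = 10^(−5.98/10) = 0.2523
  Stage 2: F_2 = 10^(0.907/10) = 1.232, G_2 = 10^(15.3/10) = 33.88
Friis cascade:
  F = 3.963 + (1.232 − 1)/0.2523 = 4.883
NF = 10 log₁₀(4.883) = 6.89 dB

6.89 dB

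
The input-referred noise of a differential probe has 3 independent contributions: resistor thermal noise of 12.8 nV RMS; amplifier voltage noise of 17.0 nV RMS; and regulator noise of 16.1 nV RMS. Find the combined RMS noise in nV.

26.7 nV

Uncorrelated sources add in power (mean-square): V_tot = √(ΣV_i²)
V_tot = √[(1.28×10⁻⁸)² + (1.70×10⁻⁸)² + (1.61×10⁻⁸)²] = 2.67×10⁻⁸ V = 26.7 nV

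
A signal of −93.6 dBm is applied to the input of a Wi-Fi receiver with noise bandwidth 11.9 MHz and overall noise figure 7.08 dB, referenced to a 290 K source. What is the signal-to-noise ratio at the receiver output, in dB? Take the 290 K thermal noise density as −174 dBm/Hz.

Noise floor: N = −174 + 10 log₁₀(B) + NF
10 log₁₀(1.19×10⁷) = 70.76 dB
N = −174 + 70.76 + 7.08 = −96.16 dBm
SNR = P_sig − N = −93.6 − (−96.16) = 2.56 dB → 2.6 dB

2.6 dB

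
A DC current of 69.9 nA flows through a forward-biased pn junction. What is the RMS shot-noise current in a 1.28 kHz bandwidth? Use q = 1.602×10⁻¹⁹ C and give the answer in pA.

I_n = √(2qI·B)
2qI·B = 2 × 1.602×10⁻¹⁹ × 6.99×10⁻⁸ × 1.28×10³ = 2.87×10⁻²³ A²
I_n = √(2.87×10⁻²³) = 5.35×10⁻¹² A = 5.35 pA

5.35 pA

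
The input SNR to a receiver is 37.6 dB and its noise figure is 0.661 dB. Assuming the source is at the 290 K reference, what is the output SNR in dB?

36.939 dB

By definition F = SNR_in/SNR_out, so in dB: SNR_out = SNR_in − NF
SNR_out = 37.6 − 0.661 = 36.939 dB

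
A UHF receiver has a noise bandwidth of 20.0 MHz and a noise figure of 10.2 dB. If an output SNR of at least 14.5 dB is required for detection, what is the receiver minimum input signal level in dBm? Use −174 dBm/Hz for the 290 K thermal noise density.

−76.3 dBm

Sensitivity = −174 + 10 log₁₀(B) + NF + SNR_min
= −174 + 73.01 + 10.2 + 14.5
= −76.29 dBm → −76.3 dBm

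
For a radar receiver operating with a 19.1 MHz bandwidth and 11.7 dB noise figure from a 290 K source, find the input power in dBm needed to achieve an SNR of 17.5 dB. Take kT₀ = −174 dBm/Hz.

−72.0 dBm

Sensitivity = −174 + 10 log₁₀(B) + NF + SNR_min
= −174 + 72.81 + 11.7 + 17.5
= −71.99 dBm → −72.0 dBm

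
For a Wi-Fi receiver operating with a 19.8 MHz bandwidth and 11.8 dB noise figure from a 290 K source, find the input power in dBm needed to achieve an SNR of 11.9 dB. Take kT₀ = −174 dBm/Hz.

−77.3 dBm

Sensitivity = −174 + 10 log₁₀(B) + NF + SNR_min
= −174 + 72.97 + 11.8 + 11.9
= −77.33 dBm → −77.3 dBm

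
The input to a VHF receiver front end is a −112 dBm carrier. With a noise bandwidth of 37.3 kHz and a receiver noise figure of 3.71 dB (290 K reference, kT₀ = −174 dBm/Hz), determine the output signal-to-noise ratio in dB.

12.6 dB

Noise floor: N = −174 + 10 log₁₀(B) + NF
10 log₁₀(3.73×10⁴) = 45.72 dB
N = −174 + 45.72 + 3.71 = −124.57 dBm
SNR = P_sig − N = −112 − (−124.57) = 12.57 dB → 12.6 dB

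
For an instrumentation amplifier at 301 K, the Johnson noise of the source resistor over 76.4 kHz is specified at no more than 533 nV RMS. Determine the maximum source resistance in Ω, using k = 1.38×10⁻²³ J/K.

Johnson–Nyquist: V_n = √(4kTRB) ⇒ R = V_n² / (4kTB)
4kTB = 4 × 1.38×10⁻²³ × 301 × 7.64×10⁴ = 1.27×10⁻¹⁵
R = (5.33×10⁻⁷)² / 1.27×10⁻¹⁵ = 2.24×10² Ω = 224 Ω

224 Ω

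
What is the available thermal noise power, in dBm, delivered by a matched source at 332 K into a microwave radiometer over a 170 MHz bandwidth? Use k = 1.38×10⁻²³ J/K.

P_n = kTB = 1.38×10⁻²³ × 332 × 1.70×10⁸ = 7.79×10⁻¹³ W
In dBm: 10 log₁₀(7.79×10⁻¹³ / 10⁻³) = −91.1 dBm

−91.1 dBm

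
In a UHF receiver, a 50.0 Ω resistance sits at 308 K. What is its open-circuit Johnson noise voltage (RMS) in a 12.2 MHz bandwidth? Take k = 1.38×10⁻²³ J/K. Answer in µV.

3.22 µV

V_n = √(4kTRB)
4kTRB = 4 × 1.38×10⁻²³ × 308 × 5.00×10¹ × 1.22×10⁷ = 1.04×10⁻¹¹ V²
V_n = √(1.04×10⁻¹¹) = 3.22×10⁻⁶ V = 3.22 µV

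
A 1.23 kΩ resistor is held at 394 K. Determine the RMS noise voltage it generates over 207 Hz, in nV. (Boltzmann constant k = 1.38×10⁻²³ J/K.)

V_n = √(4kTRB)
4kTRB = 4 × 1.38×10⁻²³ × 394 × 1.23×10³ × 2.07×10² = 5.54×10⁻¹⁵ V²
V_n = √(5.54×10⁻¹⁵) = 7.44×10⁻⁸ V = 74.4 nV

74.4 nV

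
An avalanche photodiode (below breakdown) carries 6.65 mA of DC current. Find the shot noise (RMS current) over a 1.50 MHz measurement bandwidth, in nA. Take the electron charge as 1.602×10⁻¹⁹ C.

56.5 nA

I_n = √(2qI·B)
2qI·B = 2 × 1.602×10⁻¹⁹ × 6.65×10⁻³ × 1.50×10⁶ = 3.20×10⁻¹⁵ A²
I_n = √(3.20×10⁻¹⁵) = 5.65×10⁻⁸ A = 56.5 nA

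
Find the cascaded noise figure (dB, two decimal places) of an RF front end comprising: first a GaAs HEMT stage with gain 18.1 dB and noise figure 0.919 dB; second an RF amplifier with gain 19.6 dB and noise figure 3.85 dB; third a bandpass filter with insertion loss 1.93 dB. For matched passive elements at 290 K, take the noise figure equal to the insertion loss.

Convert to linear (a loss of L dB is a gain of −L dB): F_i = 10^(NF_i/10), G_i = 10^(G_i,dB/10)
  Stage 1: F_1 = 10^(0.919/10) = 1.236, G_1 = 10^(18.1/10) = 64.57
  Stage 2: F_2 = 10^(3.85/10) = 2.427, G_2 = 10^(19.6/10) = 91.20
  Stage 3: F_3 = 10^(1.93/10) = 1.560, G_3 = 10^(−1.93/10) = 0.6412
Friis cascade:
  F = 1.236 + (2.427 − 1)/64.57 + (1.560 − 1)/5888 = 1.258
NF = 10 log₁₀(1.258) = 1.00 dB

1.00 dB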